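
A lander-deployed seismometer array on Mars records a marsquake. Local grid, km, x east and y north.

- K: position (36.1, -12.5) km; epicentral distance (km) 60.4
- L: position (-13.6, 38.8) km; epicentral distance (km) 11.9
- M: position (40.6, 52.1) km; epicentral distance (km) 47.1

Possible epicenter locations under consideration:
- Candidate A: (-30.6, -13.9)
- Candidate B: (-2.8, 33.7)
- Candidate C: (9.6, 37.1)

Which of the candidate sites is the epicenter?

For each candidate, compare |candidate − station| to the reported distance:
Candidate A: residuals K 6.3, L 43.5, M 50.0 → max 50.0 km
Candidate B: residuals K 0.0, L 0.0, M 0.0 → max 0.0 km
Candidate C: residuals K 4.2, L 11.4, M 12.7 → max 12.7 km
Only Candidate B has all residuals ≈ 0.

Candidate B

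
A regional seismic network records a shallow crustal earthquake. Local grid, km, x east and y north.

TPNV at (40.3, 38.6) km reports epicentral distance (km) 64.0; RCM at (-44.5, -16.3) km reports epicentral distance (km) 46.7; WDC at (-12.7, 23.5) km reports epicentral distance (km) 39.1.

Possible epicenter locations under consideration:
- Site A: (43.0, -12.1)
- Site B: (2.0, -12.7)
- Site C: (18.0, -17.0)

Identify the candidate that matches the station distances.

Site B

For each candidate, compare |candidate − station| to the reported distance:
Site A: residuals TPNV 13.2, RCM 40.9, WDC 27.0 → max 40.9 km
Site B: residuals TPNV 0.0, RCM 0.1, WDC 0.0 → max 0.1 km
Site C: residuals TPNV 4.1, RCM 15.8, WDC 11.7 → max 15.8 km
Only Site B has all residuals ≈ 0.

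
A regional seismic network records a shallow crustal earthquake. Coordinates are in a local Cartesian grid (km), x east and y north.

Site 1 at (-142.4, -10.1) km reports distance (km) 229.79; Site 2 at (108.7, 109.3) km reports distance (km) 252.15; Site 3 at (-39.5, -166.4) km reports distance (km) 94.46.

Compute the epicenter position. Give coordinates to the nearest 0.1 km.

Circle about each station: (x + 142.4)² + (y + 10.1)² = 229.79²; (x − 108.7)² + (y − 109.3)² = 252.15²; (x + 39.5)² + (y + 166.4)² = 94.46².
Subtracting pairs of circle equations eliminates x²+y² and gives linear equations (the radical axes):
502.2 x + 238.8 y = -7393.77
205.8 x − 312.6 y = 52750.19
Solving the 2×2 system: x ≈ 49.9, y ≈ -135.9 km.
Check against Site 1 (with the unrounded x, y): √((x + 142.4)²+(y + 10.1)²) = 229.79 ≈ 229.79 km. ✓

x ≈ 49.9 km, y ≈ -135.9 km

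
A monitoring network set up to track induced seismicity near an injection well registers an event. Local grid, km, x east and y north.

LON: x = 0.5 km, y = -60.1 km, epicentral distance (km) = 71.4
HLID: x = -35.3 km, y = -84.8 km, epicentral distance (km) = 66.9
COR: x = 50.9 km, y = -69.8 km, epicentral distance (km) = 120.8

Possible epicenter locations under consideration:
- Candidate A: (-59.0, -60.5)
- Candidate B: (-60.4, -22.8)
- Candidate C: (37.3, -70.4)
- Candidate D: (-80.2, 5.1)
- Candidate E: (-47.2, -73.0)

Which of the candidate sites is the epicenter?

Candidate B

For each candidate, compare |candidate − station| to the reported distance:
Candidate A: residuals LON 11.9, HLID 33.0, COR 10.5 → max 33.0 km
Candidate B: residuals LON 0.0, HLID 0.0, COR 0.0 → max 0.0 km
Candidate C: residuals LON 33.2, HLID 7.1, COR 107.2 → max 107.2 km
Candidate D: residuals LON 32.3, HLID 33.6, COR 30.2 → max 33.6 km
Candidate E: residuals LON 22.0, HLID 50.1, COR 22.6 → max 50.1 km
Only Candidate B has all residuals ≈ 0.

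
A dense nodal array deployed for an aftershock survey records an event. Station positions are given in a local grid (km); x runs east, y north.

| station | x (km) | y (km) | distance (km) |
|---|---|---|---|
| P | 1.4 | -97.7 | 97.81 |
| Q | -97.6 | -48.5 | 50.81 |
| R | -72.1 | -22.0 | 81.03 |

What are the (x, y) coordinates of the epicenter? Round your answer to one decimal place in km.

(-96.4, -99.3)

Circle about each station: (x − 1.4)² + (y + 97.7)² = 97.81²; (x + 97.6)² + (y + 48.5)² = 50.81²; (x + 72.1)² + (y + 22.0)² = 81.03².
Subtracting the P equation from the Q and R equations removes the quadratic terms:
-198.0 x + 98.4 y = 9315.90
-147.0 x + 151.4 y = -863.90
Solving the 2×2 system: x ≈ -96.4, y ≈ -99.3 km.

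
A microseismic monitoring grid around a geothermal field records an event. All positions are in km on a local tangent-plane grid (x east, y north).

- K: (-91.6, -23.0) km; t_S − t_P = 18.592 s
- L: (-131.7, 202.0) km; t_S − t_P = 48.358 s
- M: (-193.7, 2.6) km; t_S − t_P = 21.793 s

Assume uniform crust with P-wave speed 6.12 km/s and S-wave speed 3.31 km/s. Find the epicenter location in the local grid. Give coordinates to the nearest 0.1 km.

Distance from S−P lag: d = Δt · v_P v_S / (v_P − v_S) = Δt · (6.12·3.31)/(6.12−3.31) ≈ 7.2090·Δt.
So d_K = 134.03, d_L = 348.61, d_M = 157.11 km.
Circle about each station: (x + 91.6)² + (y + 23.0)² = 134.03²; (x + 131.7)² + (y − 202.0)² = 348.61²; (x + 193.7)² + (y − 2.6)² = 157.11².
Subtracting the K equation from the L and M equations removes the quadratic terms:
-80.2 x + 450.0 y = -54335.56
-204.2 x + 51.2 y = 21887.38
Solving the 2×2 system: x ≈ -143.9, y ≈ -146.4 km.
Check against K (with the unrounded x, y): √((x + 91.6)²+(y + 23.0)²) = 134.01 ≈ 134.03 km. ✓

(-143.9, -146.4)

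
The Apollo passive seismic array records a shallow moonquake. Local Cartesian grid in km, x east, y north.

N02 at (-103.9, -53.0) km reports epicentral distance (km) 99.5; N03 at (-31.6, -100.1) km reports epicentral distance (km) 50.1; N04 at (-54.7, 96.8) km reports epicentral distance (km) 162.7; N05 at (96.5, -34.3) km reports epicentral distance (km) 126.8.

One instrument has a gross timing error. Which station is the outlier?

Solve using three stations at a time. Using N02, N03, N04 (subtract circle equations pairwise → linear system) gives (x, y) ≈ (-4.5, -58.0).
Distances from that point to each station vs reported:
  N02: calculated 99.5 vs reported 99.5 → residual 0.0 km
  N03: calculated 50.1 vs reported 50.1 → residual 0.0 km
  N04: calculated 162.7 vs reported 162.7 → residual 0.0 km
  N05: calculated 103.8 vs reported 126.8 → residual 23.0 km
N02, N03, N04 are mutually consistent (residuals ≈ 0); N05 is off by 23.0 km.

N05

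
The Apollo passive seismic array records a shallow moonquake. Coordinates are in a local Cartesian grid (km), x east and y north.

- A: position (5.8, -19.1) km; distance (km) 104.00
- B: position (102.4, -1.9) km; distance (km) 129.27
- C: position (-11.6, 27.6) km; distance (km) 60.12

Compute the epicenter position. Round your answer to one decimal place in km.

(6.6, 84.9)

Circle about each station: (x − 5.8)² + (y + 19.1)² = 104.00²; (x − 102.4)² + (y + 1.9)² = 129.27²; (x + 11.6)² + (y − 27.6)² = 60.12².
Subtracting pairs of circle equations eliminates x²+y² and gives linear equations (the radical axes):
193.2 x + 34.4 y = 4196.19
-34.8 x + 93.4 y = 7699.46
Solving the 2×2 system: x ≈ 6.6, y ≈ 84.9 km.
Check against A (with the unrounded x, y): √((x − 5.8)²+(y + 19.1)²) = 104.00 ≈ 104.00 km. ✓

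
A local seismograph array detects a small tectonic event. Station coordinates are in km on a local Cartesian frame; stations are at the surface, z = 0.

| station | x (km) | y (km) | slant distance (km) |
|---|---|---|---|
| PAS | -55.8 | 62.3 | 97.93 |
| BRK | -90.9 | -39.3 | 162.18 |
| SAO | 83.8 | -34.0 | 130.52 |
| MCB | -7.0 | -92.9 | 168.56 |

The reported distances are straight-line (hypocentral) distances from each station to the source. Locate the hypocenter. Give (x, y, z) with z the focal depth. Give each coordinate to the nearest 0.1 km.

x ≈ 20.0 km, y ≈ 61.5 km, depth ≈ 62.0 km

Each station gives a sphere (x−x_i)² + (y−y_i)² + z² = d_i² (stations at z=0).
Subtracting the PAS sphere from BRK and SAO: z² cancels, leaving linear equations in x and y:
-70.2 x − 203.2 y = -13899.70
279.2 x − 192.6 y = -6261.68
Solving: x ≈ 19.995, y ≈ 61.496 km (keep extra digits for the depth step; rounded: 20.0, 61.5).
Then from the PAS sphere: z² = 97.93² − (x + 55.8)² − (y − 62.3)² with x = 19.995, y = 61.496, so z ≈ 62.006 ≈ 62.0 km.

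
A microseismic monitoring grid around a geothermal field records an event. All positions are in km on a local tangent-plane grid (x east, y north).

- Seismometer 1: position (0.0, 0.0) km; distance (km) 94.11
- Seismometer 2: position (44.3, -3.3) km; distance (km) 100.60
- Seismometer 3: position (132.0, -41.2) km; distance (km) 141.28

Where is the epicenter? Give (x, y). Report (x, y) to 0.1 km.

Circle about each station: x² + y² = 94.11²; (x − 44.3)² + (y + 3.3)² = 100.60²; (x − 132.0)² + (y + 41.2)² = 141.28².
Subtracting the Seismometer 1 equation from the Seismometer 2 and Seismometer 3 equations removes the quadratic terms:
88.6 x − 6.6 y = 709.71
264.0 x − 82.4 y = 8018.09
Solving the 2×2 system: x ≈ 1.0, y ≈ -94.1 km.
Check against Seismometer 1 (with the unrounded x, y): √(x²+y²) = 94.11 ≈ 94.11 km. ✓

1.0 km east, -94.1 km north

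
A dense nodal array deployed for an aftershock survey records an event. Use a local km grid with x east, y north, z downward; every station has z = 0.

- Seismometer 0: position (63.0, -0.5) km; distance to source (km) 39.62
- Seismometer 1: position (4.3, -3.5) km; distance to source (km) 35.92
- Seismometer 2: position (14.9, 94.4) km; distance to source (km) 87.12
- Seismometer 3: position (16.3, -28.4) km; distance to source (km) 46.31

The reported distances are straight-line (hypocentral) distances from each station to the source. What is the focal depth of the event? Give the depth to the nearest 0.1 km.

19.7 km

Each station gives a sphere (x−x_i)² + (y−y_i)² + z² = d_i² (stations at z=0).
Subtracting the Seismometer 0 sphere from Seismometer 1 and Seismometer 2: z² cancels, leaving linear equations in x and y:
-117.4 x − 6.0 y = -3659.01
-96.2 x + 189.8 y = -856.03
Solving: x ≈ 30.605, y ≈ 11.002 km (keep extra digits for the depth step; rounded: 30.6, 11.0).
Then from the Seismometer 0 sphere: z² = 39.62² − (x − 63.0)² − (y + 0.5)² with x = 30.605, y = 11.002, so z ≈ 19.698 ≈ 19.7 km.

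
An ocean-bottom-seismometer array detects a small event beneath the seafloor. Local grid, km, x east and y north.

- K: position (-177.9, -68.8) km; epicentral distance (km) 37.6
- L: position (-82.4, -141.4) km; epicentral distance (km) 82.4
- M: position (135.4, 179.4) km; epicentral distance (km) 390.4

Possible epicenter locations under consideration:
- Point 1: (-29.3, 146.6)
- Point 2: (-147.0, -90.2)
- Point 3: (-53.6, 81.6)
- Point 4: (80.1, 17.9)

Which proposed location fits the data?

Point 2

For each candidate, compare |candidate − station| to the reported distance:
Point 1: residuals K 224.1, L 210.5, M 222.5 → max 224.1 km
Point 2: residuals K 0.0, L 0.0, M 0.0 → max 0.0 km
Point 3: residuals K 157.5, L 142.5, M 177.6 → max 177.6 km
Point 4: residuals K 234.6, L 145.2, M 219.7 → max 234.6 km
Only Point 2 has all residuals ≈ 0.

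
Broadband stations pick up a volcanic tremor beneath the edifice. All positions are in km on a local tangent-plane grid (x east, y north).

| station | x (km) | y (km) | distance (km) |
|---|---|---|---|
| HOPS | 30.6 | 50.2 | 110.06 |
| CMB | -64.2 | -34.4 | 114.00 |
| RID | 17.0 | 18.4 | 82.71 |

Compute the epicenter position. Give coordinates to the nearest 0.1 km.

Circle about each station: (x − 30.6)² + (y − 50.2)² = 110.06²; (x + 64.2)² + (y + 34.4)² = 114.00²; (x − 17.0)² + (y − 18.4)² = 82.71².
Subtracting the HOPS equation from the CMB and RID equations removes the quadratic terms:
-189.6 x − 169.2 y = 965.80
-27.2 x − 63.6 y = 2443.42
Solving the 2×2 system: x ≈ 47.2, y ≈ -58.6 km.

(47.2, -58.6)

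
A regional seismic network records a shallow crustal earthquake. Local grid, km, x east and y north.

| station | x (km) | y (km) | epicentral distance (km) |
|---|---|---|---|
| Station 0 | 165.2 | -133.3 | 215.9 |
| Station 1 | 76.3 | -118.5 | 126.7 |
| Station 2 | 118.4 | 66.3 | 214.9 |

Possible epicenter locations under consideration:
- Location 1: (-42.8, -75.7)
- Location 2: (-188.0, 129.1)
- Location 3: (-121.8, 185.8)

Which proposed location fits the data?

Location 1

For each candidate, compare |candidate − station| to the reported distance:
Location 1: residuals Station 0 0.1, Station 1 0.1, Station 2 0.1 → max 0.1 km
Location 2: residuals Station 0 224.1, Station 1 235.5, Station 2 97.9 → max 235.5 km
Location 3: residuals Station 0 213.3, Station 1 236.4, Station 2 53.4 → max 236.4 km
Only Location 1 has all residuals ≈ 0.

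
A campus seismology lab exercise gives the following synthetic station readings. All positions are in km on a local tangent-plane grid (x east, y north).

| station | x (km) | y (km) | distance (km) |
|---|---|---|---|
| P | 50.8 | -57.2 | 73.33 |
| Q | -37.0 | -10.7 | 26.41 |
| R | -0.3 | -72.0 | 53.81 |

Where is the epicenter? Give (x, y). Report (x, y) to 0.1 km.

Circle about each station: (x − 50.8)² + (y + 57.2)² = 73.33²; (x + 37.0)² + (y + 10.7)² = 26.41²; (x + 0.3)² + (y + 72.0)² = 53.81².
Subtracting pairs of circle equations eliminates x²+y² and gives linear equations (the radical axes):
-175.6 x + 93.0 y = 310.81
-102.2 x − 29.6 y = 1813.38
Solving the 2×2 system: x ≈ -12.1, y ≈ -19.5 km.
Check against P (with the unrounded x, y): √((x − 50.8)²+(y + 57.2)²) = 73.33 ≈ 73.33 km. ✓

x ≈ -12.1 km, y ≈ -19.5 km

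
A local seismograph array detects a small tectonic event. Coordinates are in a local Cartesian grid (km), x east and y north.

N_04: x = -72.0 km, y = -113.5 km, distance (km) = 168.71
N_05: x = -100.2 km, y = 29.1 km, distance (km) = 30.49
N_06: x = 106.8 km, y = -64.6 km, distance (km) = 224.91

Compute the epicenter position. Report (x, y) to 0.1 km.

Circle about each station: (x + 72.0)² + (y + 113.5)² = 168.71²; (x + 100.2)² + (y − 29.1)² = 30.49²; (x − 106.8)² + (y + 64.6)² = 224.91².
Subtracting the N_04 equation from the N_05 and N_06 equations removes the quadratic terms:
-56.4 x + 285.2 y = 20354.02
357.6 x + 97.8 y = -24608.29
Solving the 2×2 system: x ≈ -83.8, y ≈ 54.8 km.

(-83.8, 54.8)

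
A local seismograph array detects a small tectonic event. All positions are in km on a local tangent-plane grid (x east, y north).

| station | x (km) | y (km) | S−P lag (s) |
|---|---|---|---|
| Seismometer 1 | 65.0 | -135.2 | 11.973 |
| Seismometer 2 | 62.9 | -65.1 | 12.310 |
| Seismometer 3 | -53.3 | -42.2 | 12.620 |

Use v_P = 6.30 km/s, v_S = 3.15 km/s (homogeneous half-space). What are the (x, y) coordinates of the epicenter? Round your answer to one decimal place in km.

Distance from S−P lag: d = Δt · v_P v_S / (v_P − v_S) = Δt · (6.30·3.15)/(6.30−3.15) ≈ 6.3000·Δt.
So d_Seismometer 1 = 75.43, d_Seismometer 2 = 77.55, d_Seismometer 3 = 79.51 km.
Circle about each station: (x − 65.0)² + (y + 135.2)² = 75.43²; (x − 62.9)² + (y + 65.1)² = 77.55²; (x + 53.3)² + (y + 42.2)² = 79.51².
Subtracting the Seismometer 1 equation from the Seismometer 2 and Seismometer 3 equations removes the quadratic terms:
-4.2 x + 140.2 y = -14633.94
-236.6 x + 186.0 y = -18514.47
Solving the 2×2 system: x ≈ -3.9, y ≈ -104.5 km.

x ≈ -3.9 km, y ≈ -104.5 km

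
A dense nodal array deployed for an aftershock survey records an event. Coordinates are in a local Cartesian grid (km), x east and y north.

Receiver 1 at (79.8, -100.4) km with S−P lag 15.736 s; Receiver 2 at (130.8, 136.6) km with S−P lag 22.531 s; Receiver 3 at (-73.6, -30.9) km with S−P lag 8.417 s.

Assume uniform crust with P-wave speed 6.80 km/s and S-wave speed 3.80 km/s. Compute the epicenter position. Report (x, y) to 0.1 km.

(-9.0, 2.0)

Distance from S−P lag: d = Δt · v_P v_S / (v_P − v_S) = Δt · (6.80·3.80)/(6.80−3.80) ≈ 8.6133·Δt.
So d_Receiver 1 = 135.54, d_Receiver 2 = 194.07, d_Receiver 3 = 72.50 km.
Circle about each station: (x − 79.8)² + (y + 100.4)² = 135.54²; (x − 130.8)² + (y − 136.6)² = 194.07²; (x + 73.6)² + (y + 30.9)² = 72.50².
Subtracting pairs of circle equations eliminates x²+y² and gives linear equations (the radical axes):
102.0 x + 474.0 y = 27.93
-306.8 x + 139.0 y = 3038.41
Solving the 2×2 system: x ≈ -9.0, y ≈ 2.0 km.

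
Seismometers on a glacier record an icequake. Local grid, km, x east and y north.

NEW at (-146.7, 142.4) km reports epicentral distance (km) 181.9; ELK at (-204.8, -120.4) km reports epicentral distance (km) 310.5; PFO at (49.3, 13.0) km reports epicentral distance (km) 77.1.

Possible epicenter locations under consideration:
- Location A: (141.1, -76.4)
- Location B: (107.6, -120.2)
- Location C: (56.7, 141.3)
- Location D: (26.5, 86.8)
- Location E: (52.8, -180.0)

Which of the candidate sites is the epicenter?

Location D

For each candidate, compare |candidate − station| to the reported distance:
Location A: residuals NEW 179.6, ELK 38.2, PFO 51.0 → max 179.6 km
Location B: residuals NEW 183.7, ELK 1.9, PFO 68.3 → max 183.7 km
Location C: residuals NEW 21.5, ELK 59.5, PFO 51.4 → max 59.5 km
Location D: residuals NEW 0.0, ELK 0.0, PFO 0.1 → max 0.1 km
Location E: residuals NEW 197.2, ELK 46.1, PFO 115.9 → max 197.2 km
Only Location D has all residuals ≈ 0.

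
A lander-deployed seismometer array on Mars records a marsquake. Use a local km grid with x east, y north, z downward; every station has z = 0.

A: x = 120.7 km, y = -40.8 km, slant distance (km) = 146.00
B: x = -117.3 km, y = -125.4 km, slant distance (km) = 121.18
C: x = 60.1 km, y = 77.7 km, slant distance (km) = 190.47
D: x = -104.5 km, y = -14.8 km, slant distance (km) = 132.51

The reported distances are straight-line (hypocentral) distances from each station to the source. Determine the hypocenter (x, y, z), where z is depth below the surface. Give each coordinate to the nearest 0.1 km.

(-8.0, -95.0, 42.6)

Each station gives a sphere (x−x_i)² + (y−y_i)² + z² = d_i² (stations at z=0).
Subtracting the A sphere from B and C: z² cancels, leaving linear equations in x and y:
-476.0 x − 169.2 y = 19882.73
-121.2 x + 237.0 y = -21546.65
Solving: x ≈ -8.000, y ≈ -95.005 km (keep extra digits for the depth step; rounded: -8.0, -95.0).
Then from the A sphere: z² = 146.00² − (x − 120.7)² − (y + 40.8)² with x = -8.000, y = -95.005, so z ≈ 42.593 ≈ 42.6 km.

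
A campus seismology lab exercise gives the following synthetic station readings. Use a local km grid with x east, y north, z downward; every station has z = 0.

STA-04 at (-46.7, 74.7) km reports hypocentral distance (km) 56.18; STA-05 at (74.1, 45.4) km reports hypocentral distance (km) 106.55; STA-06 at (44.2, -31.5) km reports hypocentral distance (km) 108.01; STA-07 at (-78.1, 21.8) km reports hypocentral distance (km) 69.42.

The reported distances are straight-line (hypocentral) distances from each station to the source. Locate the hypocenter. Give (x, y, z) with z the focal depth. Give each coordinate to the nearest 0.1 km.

x ≈ -24.7 km, y ≈ 41.6 km, depth ≈ 39.7 km

Each station gives a sphere (x−x_i)² + (y−y_i)² + z² = d_i² (stations at z=0).
Subtracting the STA-04 sphere from STA-05 and STA-06: z² cancels, leaving linear equations in x and y:
241.6 x − 58.6 y = -8405.72
181.8 x − 212.4 y = -13325.06
Solving: x ≈ -24.704, y ≈ 41.591 km (keep extra digits for the depth step; rounded: -24.7, 41.6).
Then from the STA-04 sphere: z² = 56.18² − (x + 46.7)² − (y − 74.7)² with x = -24.704, y = 41.591, so z ≈ 39.701 ≈ 39.7 km.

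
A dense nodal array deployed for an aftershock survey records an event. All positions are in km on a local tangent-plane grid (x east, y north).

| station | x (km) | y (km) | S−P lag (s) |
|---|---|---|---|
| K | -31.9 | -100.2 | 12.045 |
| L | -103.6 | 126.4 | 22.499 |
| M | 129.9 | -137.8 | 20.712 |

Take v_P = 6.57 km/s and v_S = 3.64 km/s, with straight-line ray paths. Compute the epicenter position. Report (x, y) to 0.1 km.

(15.0, -13.8)

Distance from S−P lag: d = Δt · v_P v_S / (v_P − v_S) = Δt · (6.57·3.64)/(6.57−3.64) ≈ 8.1620·Δt.
So d_K = 98.31, d_L = 183.64, d_M = 169.05 km.
Circle about each station: (x + 31.9)² + (y + 100.2)² = 98.31²; (x + 103.6)² + (y − 126.4)² = 183.64²; (x − 129.9)² + (y + 137.8)² = 169.05².
Subtracting the K equation from the L and M equations removes the quadratic terms:
-143.4 x + 453.2 y = -8406.52
323.6 x − 75.2 y = 5892.15
Solving the 2×2 system: x ≈ 15.0, y ≈ -13.8 km.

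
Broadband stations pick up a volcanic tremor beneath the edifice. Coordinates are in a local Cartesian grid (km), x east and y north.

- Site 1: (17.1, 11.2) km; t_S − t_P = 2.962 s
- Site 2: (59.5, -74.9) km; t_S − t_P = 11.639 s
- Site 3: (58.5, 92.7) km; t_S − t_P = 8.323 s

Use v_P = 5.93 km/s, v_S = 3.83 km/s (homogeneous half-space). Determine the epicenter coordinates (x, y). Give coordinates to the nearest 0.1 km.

x ≈ -7.6 km, y ≈ 31.6 km

Distance from S−P lag: d = Δt · v_P v_S / (v_P − v_S) = Δt · (5.93·3.83)/(5.93−3.83) ≈ 10.8152·Δt.
So d_Site 1 = 32.03, d_Site 2 = 125.88, d_Site 3 = 90.01 km.
Circle about each station: (x − 17.1)² + (y − 11.2)² = 32.03²; (x − 59.5)² + (y + 74.9)² = 125.88²; (x − 58.5)² + (y − 92.7)² = 90.01².
Subtracting the Site 1 equation from the Site 2 and Site 3 equations removes the quadratic terms:
84.8 x − 172.2 y = -6087.44
82.8 x + 163.0 y = 4521.81
Solving the 2×2 system: x ≈ -7.6, y ≈ 31.6 km.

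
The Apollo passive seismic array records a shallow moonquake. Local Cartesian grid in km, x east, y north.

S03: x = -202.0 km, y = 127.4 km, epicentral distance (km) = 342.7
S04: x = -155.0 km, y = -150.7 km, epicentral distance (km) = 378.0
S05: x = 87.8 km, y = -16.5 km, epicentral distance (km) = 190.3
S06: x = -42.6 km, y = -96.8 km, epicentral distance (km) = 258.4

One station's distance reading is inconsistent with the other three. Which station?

S05

Solve using three stations at a time. Using S03, S04, S06 (subtract circle equations pairwise → linear system) gives (x, y) ≈ (138.4, 87.6).
Distances from that point to each station vs reported:
  S03: calculated 342.7 vs reported 342.7 → residual 0.0 km
  S04: calculated 378.0 vs reported 378.0 → residual 0.0 km
  S05: calculated 115.8 vs reported 190.3 → residual 74.5 km
  S06: calculated 258.4 vs reported 258.4 → residual 0.0 km
S03, S04, S06 are mutually consistent (residuals ≈ 0); S05 is off by 74.5 km.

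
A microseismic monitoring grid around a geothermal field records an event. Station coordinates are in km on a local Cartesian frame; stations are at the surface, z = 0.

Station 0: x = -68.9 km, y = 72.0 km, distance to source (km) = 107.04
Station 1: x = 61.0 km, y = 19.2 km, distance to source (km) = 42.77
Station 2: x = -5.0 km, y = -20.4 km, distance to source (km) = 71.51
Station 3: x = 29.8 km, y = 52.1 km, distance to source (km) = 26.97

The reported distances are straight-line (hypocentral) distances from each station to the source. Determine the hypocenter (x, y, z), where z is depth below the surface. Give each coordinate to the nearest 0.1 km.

(29.9, 37.7, 22.8)

Each station gives a sphere (x−x_i)² + (y−y_i)² + z² = d_i² (stations at z=0).
Subtracting the Station 0 sphere from Station 1 and Station 2: z² cancels, leaving linear equations in x and y:
259.8 x − 105.6 y = 3786.72
127.8 x − 184.8 y = -3146.17
Solving: x ≈ 29.900, y ≈ 37.703 km (keep extra digits for the depth step; rounded: 29.9, 37.7).
Then from the Station 0 sphere: z² = 107.04² − (x + 68.9)² − (y − 72.0)² with x = 29.900, y = 37.703, so z ≈ 22.800 ≈ 22.8 km.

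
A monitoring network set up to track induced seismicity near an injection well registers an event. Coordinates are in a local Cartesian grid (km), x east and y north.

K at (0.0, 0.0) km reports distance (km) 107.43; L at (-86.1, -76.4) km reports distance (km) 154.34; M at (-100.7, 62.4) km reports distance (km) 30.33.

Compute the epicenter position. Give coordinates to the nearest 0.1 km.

(-74.4, 77.5)

Circle about each station: x² + y² = 107.43²; (x + 86.1)² + (y + 76.4)² = 154.34²; (x + 100.7)² + (y − 62.4)² = 30.33².
Subtracting the K equation from the L and M equations removes the quadratic terms:
-172.2 x − 152.8 y = 970.54
-201.4 x + 124.8 y = 24655.55
Solving the 2×2 system: x ≈ -74.4, y ≈ 77.5 km.
Check against K (with the unrounded x, y): √(x²+y²) = 107.43 ≈ 107.43 km. ✓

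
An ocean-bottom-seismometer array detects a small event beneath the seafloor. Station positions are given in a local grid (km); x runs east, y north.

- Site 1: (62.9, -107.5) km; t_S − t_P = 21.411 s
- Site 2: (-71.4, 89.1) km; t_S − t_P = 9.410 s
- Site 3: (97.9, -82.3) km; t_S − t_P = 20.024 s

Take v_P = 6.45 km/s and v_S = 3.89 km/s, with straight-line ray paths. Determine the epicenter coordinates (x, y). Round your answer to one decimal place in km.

Distance from S−P lag: d = Δt · v_P v_S / (v_P − v_S) = Δt · (6.45·3.89)/(6.45−3.89) ≈ 9.8010·Δt.
So d_Site 1 = 209.85, d_Site 2 = 92.23, d_Site 3 = 196.25 km.
Circle about each station: (x − 62.9)² + (y + 107.5)² = 209.85²; (x + 71.4)² + (y − 89.1)² = 92.23²; (x − 97.9)² + (y + 82.3)² = 196.25².
Subtracting pairs of circle equations eliminates x²+y² and gives linear equations (the radical axes):
-268.6 x + 393.2 y = 33054.76
70.0 x + 50.4 y = 6368.00
Solving the 2×2 system: x ≈ 20.4, y ≈ 98.0 km.

x ≈ 20.4 km, y ≈ 98.0 km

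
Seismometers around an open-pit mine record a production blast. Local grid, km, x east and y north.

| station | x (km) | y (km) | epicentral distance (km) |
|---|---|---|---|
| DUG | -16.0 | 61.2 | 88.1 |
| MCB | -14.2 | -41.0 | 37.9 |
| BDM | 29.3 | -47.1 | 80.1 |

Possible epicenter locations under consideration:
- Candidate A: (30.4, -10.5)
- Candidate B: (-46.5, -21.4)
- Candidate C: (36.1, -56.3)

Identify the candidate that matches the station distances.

Candidate B

For each candidate, compare |candidate − station| to the reported distance:
Candidate A: residuals DUG 2.7, MCB 16.1, BDM 43.5 → max 43.5 km
Candidate B: residuals DUG 0.0, MCB 0.1, BDM 0.1 → max 0.1 km
Candidate C: residuals DUG 40.4, MCB 14.7, BDM 68.7 → max 68.7 km
Only Candidate B has all residuals ≈ 0.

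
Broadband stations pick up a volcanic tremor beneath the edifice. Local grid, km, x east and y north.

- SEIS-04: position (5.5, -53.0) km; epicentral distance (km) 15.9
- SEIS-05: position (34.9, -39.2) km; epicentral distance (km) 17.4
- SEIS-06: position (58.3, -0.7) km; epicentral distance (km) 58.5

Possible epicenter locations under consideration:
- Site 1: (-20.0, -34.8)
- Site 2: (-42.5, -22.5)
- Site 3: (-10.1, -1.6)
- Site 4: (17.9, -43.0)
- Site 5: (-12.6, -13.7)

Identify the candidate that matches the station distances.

Site 4

For each candidate, compare |candidate − station| to the reported distance:
Site 1: residuals SEIS-04 15.4, SEIS-05 37.7, SEIS-06 26.9 → max 37.7 km
Site 2: residuals SEIS-04 41.0, SEIS-05 61.8, SEIS-06 44.6 → max 61.8 km
Site 3: residuals SEIS-04 37.8, SEIS-05 41.2, SEIS-06 9.9 → max 41.2 km
Site 4: residuals SEIS-04 0.0, SEIS-05 0.0, SEIS-06 0.0 → max 0.0 km
Site 5: residuals SEIS-04 27.4, SEIS-05 36.5, SEIS-06 13.6 → max 36.5 km
Only Site 4 has all residuals ≈ 0.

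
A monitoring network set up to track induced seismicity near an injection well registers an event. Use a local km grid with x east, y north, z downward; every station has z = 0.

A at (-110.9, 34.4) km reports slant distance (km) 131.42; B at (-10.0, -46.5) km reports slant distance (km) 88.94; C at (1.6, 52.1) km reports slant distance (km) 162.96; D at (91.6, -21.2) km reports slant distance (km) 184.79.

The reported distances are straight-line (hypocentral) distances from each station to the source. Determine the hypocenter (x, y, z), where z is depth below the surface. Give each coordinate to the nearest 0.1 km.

Each station gives a sphere (x−x_i)² + (y−y_i)² + z² = d_i² (stations at z=0).
Subtracting the A sphere from B and C: z² cancels, leaving linear equations in x and y:
201.8 x − 161.8 y = -1859.03
225.0 x + 35.4 y = -20049.95
Solving: x ≈ -76.004, y ≈ -83.304 km (keep extra digits for the depth step; rounded: -76.0, -83.3).
Then from the A sphere: z² = 131.42² − (x + 110.9)² − (y − 34.4)² with x = -76.004, y = -83.304, so z ≈ 46.896 ≈ 46.9 km.
Check against D (with the unrounded solution): distance 184.79 ≈ 184.79 km. ✓

x ≈ -76.0 km, y ≈ -83.3 km, depth ≈ 46.9 km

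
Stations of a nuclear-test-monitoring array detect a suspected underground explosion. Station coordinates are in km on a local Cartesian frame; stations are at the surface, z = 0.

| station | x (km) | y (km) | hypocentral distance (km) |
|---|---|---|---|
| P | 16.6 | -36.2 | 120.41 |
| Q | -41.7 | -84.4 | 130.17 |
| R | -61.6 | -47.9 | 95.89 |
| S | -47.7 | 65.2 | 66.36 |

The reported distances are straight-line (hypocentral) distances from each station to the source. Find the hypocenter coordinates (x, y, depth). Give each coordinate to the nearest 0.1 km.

Each station gives a sphere (x−x_i)² + (y−y_i)² + z² = d_i² (stations at z=0).
Subtracting the P sphere from Q and R: z² cancels, leaving linear equations in x and y:
-116.6 x − 96.4 y = 4830.59
-156.4 x − 23.4 y = 9806.65
Solving: x ≈ -67.403, y ≈ 31.417 km (keep extra digits for the depth step; rounded: -67.4, 31.4).
Then from the P sphere: z² = 120.41² − (x − 16.6)² − (y + 36.2)² with x = -67.403, y = 31.417, so z ≈ 53.572 ≈ 53.6 km.

x ≈ -67.4 km, y ≈ 31.4 km, depth ≈ 53.6 km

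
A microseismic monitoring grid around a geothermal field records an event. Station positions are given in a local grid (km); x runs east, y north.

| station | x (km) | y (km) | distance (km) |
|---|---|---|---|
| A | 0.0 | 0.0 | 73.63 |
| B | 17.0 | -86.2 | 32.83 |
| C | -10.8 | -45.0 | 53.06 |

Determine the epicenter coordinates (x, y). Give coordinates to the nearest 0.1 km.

Circle about each station: x² + y² = 73.63²; (x − 17.0)² + (y + 86.2)² = 32.83²; (x + 10.8)² + (y + 45.0)² = 53.06².
Subtracting the A equation from the B and C equations removes the quadratic terms:
34.0 x − 172.4 y = 12063.01
-21.6 x − 90.0 y = 4747.65
Solving the 2×2 system: x ≈ 39.4, y ≈ -62.2 km.

(39.4, -62.2)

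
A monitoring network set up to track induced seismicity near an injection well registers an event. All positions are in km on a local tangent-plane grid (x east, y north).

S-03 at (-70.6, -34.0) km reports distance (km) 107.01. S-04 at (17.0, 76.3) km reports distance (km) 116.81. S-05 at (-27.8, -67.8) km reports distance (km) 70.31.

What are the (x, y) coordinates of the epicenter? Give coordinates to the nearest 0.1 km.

Circle about each station: (x + 70.6)² + (y + 34.0)² = 107.01²; (x − 17.0)² + (y − 76.3)² = 116.81²; (x + 27.8)² + (y + 67.8)² = 70.31².
Subtracting the S-03 equation from the S-04 and S-05 equations removes the quadratic terms:
175.2 x + 220.6 y = -2223.11
85.6 x − 67.6 y = 5736.96
Solving the 2×2 system: x ≈ 36.3, y ≈ -38.9 km.

(36.3, -38.9)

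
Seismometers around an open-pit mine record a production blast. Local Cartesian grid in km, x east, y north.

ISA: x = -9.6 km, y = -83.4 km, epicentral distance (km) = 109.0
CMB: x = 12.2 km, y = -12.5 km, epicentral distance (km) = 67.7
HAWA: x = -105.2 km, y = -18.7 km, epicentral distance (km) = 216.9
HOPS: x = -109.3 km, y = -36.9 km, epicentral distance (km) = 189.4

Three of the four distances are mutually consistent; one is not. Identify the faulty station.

Solve using three stations at a time. Using ISA, CMB, HOPS (subtract circle equations pairwise → linear system) gives (x, y) ≈ (79.4, -20.5).
Distances from that point to each station vs reported:
  ISA: calculated 109.0 vs reported 109.0 → residual 0.0 km
  CMB: calculated 67.6 vs reported 67.7 → residual 0.1 km
  HAWA: calculated 184.6 vs reported 216.9 → residual 32.3 km
  HOPS: calculated 189.4 vs reported 189.4 → residual 0.0 km
ISA, CMB, HOPS are mutually consistent (residuals ≈ 0); HAWA is off by 32.3 km.

HAWA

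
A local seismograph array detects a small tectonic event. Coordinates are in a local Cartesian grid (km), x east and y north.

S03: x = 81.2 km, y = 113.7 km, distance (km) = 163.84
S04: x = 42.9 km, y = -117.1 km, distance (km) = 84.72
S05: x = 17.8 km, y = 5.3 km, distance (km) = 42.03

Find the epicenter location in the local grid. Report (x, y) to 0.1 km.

16.2 km east, -36.7 km north

Circle about each station: (x − 81.2)² + (y − 113.7)² = 163.84²; (x − 42.9)² + (y + 117.1)² = 84.72²; (x − 17.8)² + (y − 5.3)² = 42.03².
Subtracting the S03 equation from the S04 and S05 equations removes the quadratic terms:
-76.6 x − 461.6 y = 15697.76
-126.8 x − 216.8 y = 5900.82
Solving the 2×2 system: x ≈ 16.2, y ≈ -36.7 km.
Check against S03 (with the unrounded x, y): √((x − 81.2)²+(y − 113.7)²) = 163.84 ≈ 163.84 km. ✓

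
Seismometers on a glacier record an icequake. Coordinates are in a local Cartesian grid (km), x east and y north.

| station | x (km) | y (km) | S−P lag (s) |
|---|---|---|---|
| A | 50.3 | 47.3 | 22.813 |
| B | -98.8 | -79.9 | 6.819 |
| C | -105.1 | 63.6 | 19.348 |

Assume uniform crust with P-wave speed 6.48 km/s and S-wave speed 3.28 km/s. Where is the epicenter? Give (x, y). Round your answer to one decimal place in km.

x ≈ -59.9 km, y ≈ -56.7 km

Distance from S−P lag: d = Δt · v_P v_S / (v_P − v_S) = Δt · (6.48·3.28)/(6.48−3.28) ≈ 6.6420·Δt.
So d_A = 151.52, d_B = 45.29, d_C = 128.51 km.
Circle about each station: (x − 50.3)² + (y − 47.3)² = 151.52²; (x + 98.8)² + (y + 79.9)² = 45.29²; (x + 105.1)² + (y − 63.6)² = 128.51².
Subtracting pairs of circle equations eliminates x²+y² and gives linear equations (the radical axes):
-298.2 x − 254.4 y = 32285.20
-310.8 x + 32.6 y = 16767.08
Solving the 2×2 system: x ≈ -59.9, y ≈ -56.7 km.
Check against A (with the unrounded x, y): √((x − 50.3)²+(y − 47.3)²) = 151.52 ≈ 151.52 km. ✓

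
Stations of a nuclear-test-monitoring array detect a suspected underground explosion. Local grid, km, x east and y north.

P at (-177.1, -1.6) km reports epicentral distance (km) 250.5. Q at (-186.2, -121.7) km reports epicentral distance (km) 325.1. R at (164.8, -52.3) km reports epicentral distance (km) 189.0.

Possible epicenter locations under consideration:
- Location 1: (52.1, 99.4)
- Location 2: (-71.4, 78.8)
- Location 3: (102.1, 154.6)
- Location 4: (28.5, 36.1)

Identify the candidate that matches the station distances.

Location 1

For each candidate, compare |candidate − station| to the reported distance:
Location 1: residuals P 0.0, Q 0.0, R 0.0 → max 0.0 km
Location 2: residuals P 117.7, Q 94.1, R 81.1 → max 117.7 km
Location 3: residuals P 69.4, Q 74.2, R 27.2 → max 74.2 km
Location 4: residuals P 41.5, Q 58.6, R 26.5 → max 58.6 km
Only Location 1 has all residuals ≈ 0.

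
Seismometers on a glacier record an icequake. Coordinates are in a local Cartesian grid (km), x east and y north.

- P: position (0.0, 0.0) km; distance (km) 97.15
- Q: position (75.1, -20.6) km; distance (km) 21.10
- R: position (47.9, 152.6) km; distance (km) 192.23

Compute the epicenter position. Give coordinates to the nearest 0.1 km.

Circle about each station: x² + y² = 97.15²; (x − 75.1)² + (y + 20.6)² = 21.10²; (x − 47.9)² + (y − 152.6)² = 192.23².
Subtracting pairs of circle equations eliminates x²+y² and gives linear equations (the radical axes):
150.2 x − 41.2 y = 15057.28
95.8 x + 305.2 y = -1933.08
Solving the 2×2 system: x ≈ 90.7, y ≈ -34.8 km.

x ≈ 90.7 km, y ≈ -34.8 km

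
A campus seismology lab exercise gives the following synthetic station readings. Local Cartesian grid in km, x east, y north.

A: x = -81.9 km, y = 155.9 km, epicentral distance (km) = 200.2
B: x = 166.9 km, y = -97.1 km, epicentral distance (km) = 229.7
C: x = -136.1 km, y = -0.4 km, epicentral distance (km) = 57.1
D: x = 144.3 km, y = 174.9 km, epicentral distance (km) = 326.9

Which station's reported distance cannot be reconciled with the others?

Solve using three stations at a time. Using A, C, D (subtract circle equations pairwise → linear system) gives (x, y) ≈ (-98.9, -43.5).
Distances from that point to each station vs reported:
  A: calculated 200.2 vs reported 200.2 → residual 0.0 km
  B: calculated 271.1 vs reported 229.7 → residual 41.4 km
  C: calculated 57.0 vs reported 57.1 → residual 0.1 km
  D: calculated 326.9 vs reported 326.9 → residual 0.0 km
A, C, D are mutually consistent (residuals ≈ 0); B is off by 41.4 km.

B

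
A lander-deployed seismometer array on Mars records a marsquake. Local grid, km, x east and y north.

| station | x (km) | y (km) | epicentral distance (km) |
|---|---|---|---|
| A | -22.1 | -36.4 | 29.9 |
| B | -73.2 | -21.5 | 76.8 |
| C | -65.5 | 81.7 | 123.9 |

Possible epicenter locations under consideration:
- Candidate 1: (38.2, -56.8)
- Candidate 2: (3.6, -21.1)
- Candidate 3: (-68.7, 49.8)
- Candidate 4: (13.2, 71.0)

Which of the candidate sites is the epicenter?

Candidate 2

For each candidate, compare |candidate − station| to the reported distance:
Candidate 1: residuals A 33.8, B 40.1, C 49.1 → max 49.1 km
Candidate 2: residuals A 0.0, B 0.0, C 0.0 → max 0.0 km
Candidate 3: residuals A 68.1, B 5.4, C 91.8 → max 91.8 km
Candidate 4: residuals A 83.2, B 49.8, C 44.5 → max 83.2 km
Only Candidate 2 has all residuals ≈ 0.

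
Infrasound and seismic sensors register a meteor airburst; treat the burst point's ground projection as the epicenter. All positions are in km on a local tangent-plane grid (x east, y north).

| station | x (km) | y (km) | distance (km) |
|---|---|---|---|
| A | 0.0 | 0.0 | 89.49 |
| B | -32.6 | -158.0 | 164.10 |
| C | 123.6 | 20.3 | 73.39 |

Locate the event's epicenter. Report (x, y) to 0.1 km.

(80.5, -39.1)

Circle about each station: x² + y² = 89.49²; (x + 32.6)² + (y + 158.0)² = 164.10²; (x − 123.6)² + (y − 20.3)² = 73.39².
Subtracting pairs of circle equations eliminates x²+y² and gives linear equations (the radical axes):
-65.2 x − 316.0 y = 7106.41
247.2 x + 40.6 y = 18311.42
Solving the 2×2 system: x ≈ 80.5, y ≈ -39.1 km.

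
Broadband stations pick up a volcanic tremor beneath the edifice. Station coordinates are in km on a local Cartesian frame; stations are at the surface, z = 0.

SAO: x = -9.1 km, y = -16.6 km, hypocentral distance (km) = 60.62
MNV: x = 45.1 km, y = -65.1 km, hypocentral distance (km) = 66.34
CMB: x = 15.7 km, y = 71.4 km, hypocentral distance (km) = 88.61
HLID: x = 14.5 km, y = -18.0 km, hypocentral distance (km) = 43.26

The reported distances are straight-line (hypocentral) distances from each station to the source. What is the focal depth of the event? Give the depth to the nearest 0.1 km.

32.0 km

Each station gives a sphere (x−x_i)² + (y−y_i)² + z² = d_i² (stations at z=0).
Subtracting the SAO sphere from MNV and CMB: z² cancels, leaving linear equations in x and y:
108.4 x − 97.0 y = 5187.44
49.6 x + 176.0 y = 809.13
Solving: x ≈ 41.502, y ≈ -7.099 km (keep extra digits for the depth step; rounded: 41.5, -7.1).
Then from the SAO sphere: z² = 60.62² − (x + 9.1)² − (y + 16.6)² with x = 41.502, y = -7.099, so z ≈ 31.999 ≈ 32.0 km.
Check against HLID (with the unrounded solution): distance 43.27 ≈ 43.26 km. ✓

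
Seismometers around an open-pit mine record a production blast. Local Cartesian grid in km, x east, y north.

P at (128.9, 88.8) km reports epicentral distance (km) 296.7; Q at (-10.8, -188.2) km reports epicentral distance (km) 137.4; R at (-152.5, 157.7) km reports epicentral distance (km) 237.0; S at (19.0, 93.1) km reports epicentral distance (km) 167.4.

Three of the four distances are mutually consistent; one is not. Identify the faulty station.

P

Solve using three stations at a time. Using Q, R, S (subtract circle equations pairwise → linear system) gives (x, y) ≈ (-53.7, -57.7).
Distances from that point to each station vs reported:
  P: calculated 234.1 vs reported 296.7 → residual 62.6 km
  Q: calculated 137.4 vs reported 137.4 → residual 0.0 km
  R: calculated 237.0 vs reported 237.0 → residual 0.0 km
  S: calculated 167.4 vs reported 167.4 → residual 0.0 km
Q, R, S are mutually consistent (residuals ≈ 0); P is off by 62.6 km.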